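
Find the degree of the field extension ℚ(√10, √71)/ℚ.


[ℚ(√10,√71):ℚ] = [ℚ(√10,√71):ℚ(√10)]·[ℚ(√10):ℚ] = 2·2 = 4

[ℚ(√10, √71)/ℚ] = 4


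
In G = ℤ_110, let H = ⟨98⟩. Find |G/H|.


|⟨98⟩| = n / gcd(98, 110) = 110 / 2 = 55
H is normal (ℤ_110 is abelian).
|G/H| = |G| / |H| = 110 / 55 = 2

|G/H| = 2


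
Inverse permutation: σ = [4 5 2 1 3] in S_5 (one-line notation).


To find σ⁻¹, swap domain and range:
σ(1) = 4 → σ⁻¹(4) = 1
σ(2) = 5 → σ⁻¹(5) = 2
σ(3) = 2 → σ⁻¹(2) = 3
σ(4) = 1 → σ⁻¹(1) = 4
σ(5) = 3 → σ⁻¹(3) = 5

σ⁻¹ = [4 3 5 1 2]


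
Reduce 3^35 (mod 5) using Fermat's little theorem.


Fermat's little theorem: if p is prime and gcd(a,p)=1, then a^(p-1) ≡ 1 (mod p)
p = 5 is prime, gcd(3,5) = 1
Reduce exponent: 35 mod 4 = 3
So 3^35 ≡ 3^3 (mod 5)
3^3 mod 5 = 2

3^35 ≡ 2 (mod 5)


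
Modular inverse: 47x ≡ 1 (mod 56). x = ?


Use the extended Euclidean algorithm to write 1 = 47·s + 56·t; then s mod 56 is the inverse.
Euclidean algorithm:
  47 = 0·56 + 47
  56 = 1·47 + 9
  47 = 5·9 + 2
  9 = 4·2 + 1
  2 = 2·1 + 0
gcd(47,56) = 1
Back-substitution gives: 47·(-25) + 56·(21) = 1
So 47⁻¹ ≡ -25 ≡ 31 (mod 56)
Check: 47 × 31 = 1457 ≡ 1 (mod 56) ✓

47⁻¹ ≡ 31 (mod 56)


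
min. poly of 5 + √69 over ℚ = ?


Let α = 5 + √69. Then α - 5 = √69, so (α - 5)² = 69, giving α² - 10α - 44 = 0. Degree 2 and α ∉ ℚ, so this is the minimal polynomial.

Minimal polynomial: x² - 10x - 44


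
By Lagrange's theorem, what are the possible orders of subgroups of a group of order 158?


Lagrange's theorem: |H| divides |G|
|G| = 158
Divisors of 158: 1, 2, 79, 158

Possible subgroup orders: {1, 2, 79, 158}


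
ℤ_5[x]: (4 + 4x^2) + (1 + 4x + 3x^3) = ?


Add coefficients mod 5:
x^0: 4 + 1 = 0 (mod 5)
x^1: 0 + 4 = 4 (mod 5)
x^2: 4 + 0 = 4 (mod 5)
x^3: 0 + 3 = 3 (mod 5)
Result: 4x + 4x^2 + 3x^3

f + g = 4x + 4x^2 + 3x^3


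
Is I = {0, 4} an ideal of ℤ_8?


Check ideal conditions for I = {0, 4} in ℤ_8:
(1) I is an additive subgroup? Yes
(2) For r ∈ ℤ_8 and a ∈ I: r·a ∈ I? Yes

Yes, I is an ideal of ℤ_8


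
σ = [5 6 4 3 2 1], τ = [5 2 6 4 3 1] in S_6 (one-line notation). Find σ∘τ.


σ∘τ: apply τ first, then σ
1 →τ 5 →σ 2
2 →τ 2 →σ 6
3 →τ 6 →σ 1
4 →τ 4 →σ 3
5 →τ 3 →σ 4
6 →τ 1 →σ 5

σ∘τ = [2 6 1 3 4 5]


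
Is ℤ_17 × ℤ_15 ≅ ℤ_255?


Comparing ℤ_17 × ℤ_15 and ℤ_255:
gcd(17,15) = 1, so ℤ_17 × ℤ_15 ≅ ℤ_255 (CRT)

Yes, ℤ_17 × ℤ_15 ≅ ℤ_255


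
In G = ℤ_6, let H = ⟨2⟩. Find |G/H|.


|⟨2⟩| = n / gcd(2, 6) = 6 / 2 = 3
H is normal (ℤ_6 is abelian).
|G/H| = |G| / |H| = 6 / 3 = 2

|G/H| = 2


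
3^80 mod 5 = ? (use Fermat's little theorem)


Fermat's little theorem: if p is prime and gcd(a,p)=1, then a^(p-1) ≡ 1 (mod p)
p = 5 is prime, gcd(3,5) = 1
Reduce exponent: 80 mod 4 = 0
So 3^80 ≡ 3^0 (mod 5)
3^0 = 1

3^80 ≡ 1 (mod 5)


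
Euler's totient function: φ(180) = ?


Factor n: 180 = 2^2 × 3^2 × 5
φ(n) = n · ∏(1 - 1/p) over distinct primes p | n
φ(180) = 180 · (1 - 1/2) · (1 - 1/3) · (1 - 1/5) = 48

φ(180) = 48


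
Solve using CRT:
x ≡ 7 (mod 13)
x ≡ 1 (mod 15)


m₁ = 13, m₂ = 15, gcd = 1, so CRT applies. M = m₁·m₂ = 195
Let M₁ = M/m₁ = 15, M₂ = M/m₂ = 13
Find y₁ ≡ M₁⁻¹ (mod m₁): 15⁻¹ ≡ 7 (mod 13)
Find y₂ ≡ M₂⁻¹ (mod m₂): 13⁻¹ ≡ 7 (mod 15)
x = a₁·M₁·y₁ + a₂·M₂·y₂ = 7·15·7 + 1·13·7 = 826
Reduce mod 195: x ≡ 46
Check: 46 mod 13 = 7 ✓, 46 mod 15 = 1 ✓

x ≡ 46 (mod 195)


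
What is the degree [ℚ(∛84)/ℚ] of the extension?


∛84 has minimal polynomial x³ - 84 (irreducible over ℚ since 84 is not a perfect cube)

[ℚ(∛84)/ℚ] = 3


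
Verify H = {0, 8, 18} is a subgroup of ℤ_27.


Subgroup test for H = {0, 8, 18} in (ℤ_27, +):
(1) 0 ∈ H? Yes
(2) Closure: for all a,b ∈ H, (a+b) mod 27 ∈ H? No  [counterexample: 8 + 8 = 16 ∉ H]
(3) Inverses: for all a ∈ H, -a mod 27 ∈ H? No

No, H is not a subgroup of ℤ_27


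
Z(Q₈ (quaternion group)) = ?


Z(G) = {g ∈ G | gx = xg for all x ∈ G}
In Q₈ = {±1, ±i, ±j, ±k}, only ±1 commute with every element

Z(Q₈ (quaternion group)) = {1, -1}


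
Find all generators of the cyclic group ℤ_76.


g generates ℤ_n iff gcd(g,n) = 1
Prime factors of 76: 2, 19
Generators are g ∈ {1,...,75} not divisible by any of these primes.
Generators: {1, 3, 5, 7, 9, 11, 13, 15, 17, 21, 23, 25, 27, 29, 31, 33, 35, 37, 39, 41, 43, 45, 47, 49, 51, 53, 55, 59, 61, 63, 65, 67, 69, 71, 73, 75}
Number of generators = φ(76) = 36

Generators of ℤ_76 = {1, 3, 5, 7, 9, 11, 13, 15, 17, 21, 23, 25, 27, 29, 31, 33, 35, 37, 39, 41, 43, 45, 47, 49, 51, 53, 55, 59, 61, 63, 65, 67, 69, 71, 73, 75}


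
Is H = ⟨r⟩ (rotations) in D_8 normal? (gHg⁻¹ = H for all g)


H = ⟨r⟩ (rotations) in D_8
The rotation subgroup ⟨r⟩ has index 2 in D_8, so it is normal

Yes, normal subgroup


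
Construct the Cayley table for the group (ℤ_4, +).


Elements: {0, 1, 2, 3}
Operation: addition mod 4
Entry (a, b) = (a + b) mod 4

Cayley table:
  | 0 | 1 | 2 | 3
0 | 0 | 1 | 2 | 3
1 | 1 | 2 | 3 | 0
2 | 2 | 3 | 0 | 1
3 | 3 | 0 | 1 | 2


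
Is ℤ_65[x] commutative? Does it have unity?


ℤ_65 has zero divisors (5·13 ≡ 0), and these lift to constant zero divisors in ℤ_65[x]; so not an integral domain
Commutative: Yes
Integral domain: No
Has unity: Yes

ℤ_65[x]: Commutative=Yes, Unity=Yes


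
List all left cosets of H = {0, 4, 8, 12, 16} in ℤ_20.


H = {0, 4, 8, 12, 16}, |H| = 5
Number of cosets = |G|/|H| = 20/5 = 4
0 + H = {0, 4, 8, 12, 16}
1 + H = {1, 5, 9, 13, 17}
2 + H = {2, 6, 10, 14, 18}
3 + H = {3, 7, 11, 15, 19}

Cosets: 0+H={0,4,8,12,16}; 1+H={1,5,9,13,17}; 2+H={2,6,10,14,18}; 3+H={3,7,11,15,19}


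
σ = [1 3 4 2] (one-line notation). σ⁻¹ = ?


To find σ⁻¹, swap domain and range:
σ(1) = 1 → σ⁻¹(1) = 1
σ(2) = 3 → σ⁻¹(3) = 2
σ(3) = 4 → σ⁻¹(4) = 3
σ(4) = 2 → σ⁻¹(2) = 4

σ⁻¹ = [1 4 2 3]


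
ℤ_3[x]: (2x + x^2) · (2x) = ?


Expand and collect like terms; reduce coefficients mod 3:
x^0: 0·0 = 0 ≡ 0 (mod 3)
x^1: 0·2 + 2·0 = 0 ≡ 0 (mod 3)
x^2: 2·2 + 1·0 = 4 ≡ 1 (mod 3)
x^3: 1·2 = 2 ≡ 2 (mod 3)
Result: x^2 + 2x^3

f · g = x^2 + 2x^3


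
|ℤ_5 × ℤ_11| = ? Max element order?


|ℤ_5 × ℤ_11| = 5 × 11 = 55
Max element order = lcm(5,11) = 55
Cyclic? Yes (gcd=1)

|ℤ_5×ℤ_11| = 55, max element order = 55


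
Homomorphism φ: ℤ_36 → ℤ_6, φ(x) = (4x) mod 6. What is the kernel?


Kernel = preimage of identity
ker(φ) = {x ∈ ℤ_36 : 4x ≡ 0 (mod 6)}. Since 6 | 36, φ is well-defined. The kernel is the cyclic subgroup ⟨3⟩ of ℤ_36 (order 12), i.e. {0, 3, 6, 9, 12, 15, 18, 21, 24, 27, 30, 33}

ker(φ) = {0, 3, 6, 9, 12, 15, 18, 21, 24, 27, 30, 33}


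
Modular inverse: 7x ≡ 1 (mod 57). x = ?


Use the extended Euclidean algorithm to write 1 = 7·s + 57·t; then s mod 57 is the inverse.
Euclidean algorithm:
  7 = 0·57 + 7
  57 = 8·7 + 1
  7 = 7·1 + 0
gcd(7,57) = 1
Back-substitution gives: 7·(-8) + 57·(1) = 1
So 7⁻¹ ≡ -8 ≡ 49 (mod 57)
Check: 7 × 49 = 343 ≡ 1 (mod 57) ✓

7⁻¹ ≡ 49 (mod 57)


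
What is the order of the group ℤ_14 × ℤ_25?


|A × B| = |A| · |B|
|ℤ_14 × ℤ_25| = 14 × 25 = 350

|ℤ_14 × ℤ_25| = 350


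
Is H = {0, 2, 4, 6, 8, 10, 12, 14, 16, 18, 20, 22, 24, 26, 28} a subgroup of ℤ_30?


Subgroup test for H = {0, 2, 4, 6, 8, 10, 12, 14, 16, 18, 20, 22, 24, 26, 28} in (ℤ_30, +):
(1) 0 ∈ H? Yes
(2) Closure: for all a,b ∈ H, (a+b) mod 30 ∈ H? Yes
(3) Inverses: for all a ∈ H, -a mod 30 ∈ H? Yes

Yes, H is a subgroup of ℤ_30


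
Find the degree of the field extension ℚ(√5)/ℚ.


√5 has minimal polynomial x² - 5 (irreducible over ℚ since 5 is squarefree)

[ℚ(√5)/ℚ] = 2


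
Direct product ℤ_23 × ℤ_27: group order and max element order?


|ℤ_23 × ℤ_27| = 23 × 27 = 621
Max element order = lcm(23,27) = 621
Cyclic? Yes (gcd=1)

|ℤ_23×ℤ_27| = 621, max element order = 621


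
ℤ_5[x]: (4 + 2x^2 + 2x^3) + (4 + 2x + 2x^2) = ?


Add coefficients mod 5:
x^0: 4 + 4 = 3 (mod 5)
x^1: 0 + 2 = 2 (mod 5)
x^2: 2 + 2 = 4 (mod 5)
x^3: 2 + 0 = 2 (mod 5)
Result: 3 + 2x + 4x^2 + 2x^3

f + g = 3 + 2x + 4x^2 + 2x^3


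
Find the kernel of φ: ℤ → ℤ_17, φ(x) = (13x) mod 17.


Kernel = preimage of identity
ker(φ) = {x ∈ ℤ : 13x ≡ 0 (mod 17)}. gcd(13,17) = 1, so 13x ≡ 0 (mod 17) ⟺ x ≡ 0 (mod 17/1 = 17). Hence ker(φ) = 17ℤ

ker(φ) = 17ℤ


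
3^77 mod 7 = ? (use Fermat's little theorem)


Fermat's little theorem: if p is prime and gcd(a,p)=1, then a^(p-1) ≡ 1 (mod p)
p = 7 is prime, gcd(3,7) = 1
Reduce exponent: 77 mod 6 = 5
So 3^77 ≡ 3^5 (mod 7)
3^5 mod 7 = 5

3^77 ≡ 5 (mod 7)


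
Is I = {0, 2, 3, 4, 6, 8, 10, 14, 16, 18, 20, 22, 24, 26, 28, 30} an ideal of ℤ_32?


Check ideal conditions for I = {0, 2, 3, 4, 6, 8, 10, 14, 16, 18, 20, 22, 24, 26, 28, 30} in ℤ_32:
(1) I is an additive subgroup? No
(2) For r ∈ ℤ_32 and a ∈ I: r·a ∈ I? No  [counterexample: r=2, a=6, r·a mod 32 = 12 ∉ I]

No, I is not an ideal of ℤ_32


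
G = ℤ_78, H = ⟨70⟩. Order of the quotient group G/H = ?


|⟨70⟩| = n / gcd(70, 78) = 78 / 2 = 39
H is normal (ℤ_78 is abelian).
|G/H| = |G| / |H| = 78 / 39 = 2

|G/H| = 2


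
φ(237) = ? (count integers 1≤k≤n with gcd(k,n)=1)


Factor n: 237 = 3 × 79
φ(n) = n · ∏(1 - 1/p) over distinct primes p | n
φ(237) = 237 · (1 - 1/3) · (1 - 1/79) = 156

φ(237) = 156


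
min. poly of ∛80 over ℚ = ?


∛80 satisfies x³ - 80 = 0, irreducible over ℚ (no rational root; 80 is not a perfect cube)

Minimal polynomial: x³ - 80


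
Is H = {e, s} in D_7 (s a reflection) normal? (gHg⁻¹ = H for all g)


H = {e, s} in D_7 (s a reflection)
r·s·r⁻¹ = sr⁻² ≠ s for n ≥ 3, so {e, s} is not closed under conjugation

No, not a normal subgroup


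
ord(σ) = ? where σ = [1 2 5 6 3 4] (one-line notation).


Cycle decomposition: (3 5) (4 6)
Cycle lengths: 2, 2
Order = lcm(2, 2) = 2

ord(σ) = 2


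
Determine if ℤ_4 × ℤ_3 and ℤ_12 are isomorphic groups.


Comparing ℤ_4 × ℤ_3 and ℤ_12:
gcd(4,3) = 1, so ℤ_4 × ℤ_3 ≅ ℤ_12 (CRT)

Yes, ℤ_4 × ℤ_3 ≅ ℤ_12


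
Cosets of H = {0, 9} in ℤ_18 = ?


H = {0, 9}, |H| = 2
Number of cosets = |G|/|H| = 18/2 = 9
0 + H = {0, 9}
1 + H = {1, 10}
2 + H = {2, 11}
3 + H = {3, 12}
4 + H = {4, 13}
5 + H = {5, 14}
6 + H = {6, 15}
7 + H = {7, 16}
8 + H = {8, 17}

Cosets: 0+H={0,9}; 1+H={1,10}; 2+H={2,11}; 3+H={3,12}; 4+H={4,13}; 5+H={5,14}; 6+H={6,15}; 7+H={7,16}; 8+H={8,17}


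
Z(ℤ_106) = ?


Z(G) = {g ∈ G | gx = xg for all x ∈ G}
ℤ_106 is abelian, so Z(G) = G

Z(ℤ_106) = ℤ_106


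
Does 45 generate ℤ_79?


g generates ℤ_n iff gcd(g, n) = 1
gcd(45, 79) = 1
Since gcd = 1, 45 is a generator.

Yes, 45 generates ℤ_79


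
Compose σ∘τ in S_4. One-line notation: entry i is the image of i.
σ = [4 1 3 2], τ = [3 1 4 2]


σ∘τ: apply τ first, then σ
1 →τ 3 →σ 3
2 →τ 1 →σ 4
3 →τ 4 →σ 2
4 →τ 2 →σ 1

σ∘τ = [3 4 2 1]


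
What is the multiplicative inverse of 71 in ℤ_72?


Use the extended Euclidean algorithm to write 1 = 71·s + 72·t; then s mod 72 is the inverse.
Euclidean algorithm:
  71 = 0·72 + 71
  72 = 1·71 + 1
  71 = 71·1 + 0
gcd(71,72) = 1
Back-substitution gives: 71·(-1) + 72·(1) = 1
So 71⁻¹ ≡ -1 ≡ 71 (mod 72)
Check: 71 × 71 = 5041 ≡ 1 (mod 72) ✓

71⁻¹ ≡ 71 (mod 72)


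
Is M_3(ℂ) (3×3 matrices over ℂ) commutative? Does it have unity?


Matrix multiplication is non-commutative for n ≥ 2; the identity matrix I is the unity; singular matrices give zero divisors, so not an integral domain
Commutative: No
Integral domain: No
Has unity: Yes

M_3(ℂ) (3×3 matrices over ℂ): Commutative=No, Unity=Yes


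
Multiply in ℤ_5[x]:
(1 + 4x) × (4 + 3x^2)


Expand and collect like terms; reduce coefficients mod 5:
x^0: 1·4 = 4 ≡ 4 (mod 5)
x^1: 1·0 + 4·4 = 16 ≡ 1 (mod 5)
x^2: 1·3 + 4·0 = 3 ≡ 3 (mod 5)
x^3: 4·3 = 12 ≡ 2 (mod 5)
Result: 4 + x + 3x^2 + 2x^3

f · g = 4 + x + 3x^2 + 2x^3


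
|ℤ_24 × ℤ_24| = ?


|A × B| = |A| · |B|
|ℤ_24 × ℤ_24| = 24 × 24 = 576

|ℤ_24 × ℤ_24| = 576


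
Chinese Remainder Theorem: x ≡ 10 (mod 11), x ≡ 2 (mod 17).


m₁ = 11, m₂ = 17, gcd = 1, so CRT applies. M = m₁·m₂ = 187
Let M₁ = M/m₁ = 17, M₂ = M/m₂ = 11
Find y₁ ≡ M₁⁻¹ (mod m₁): 17⁻¹ ≡ 2 (mod 11)
Find y₂ ≡ M₂⁻¹ (mod m₂): 11⁻¹ ≡ 14 (mod 17)
x = a₁·M₁·y₁ + a₂·M₂·y₂ = 10·17·2 + 2·11·14 = 648
Reduce mod 187: x ≡ 87
Check: 87 mod 11 = 10 ✓, 87 mod 17 = 2 ✓

x ≡ 87 (mod 187)


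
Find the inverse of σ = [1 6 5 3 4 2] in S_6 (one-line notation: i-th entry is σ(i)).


To find σ⁻¹, swap domain and range:
σ(1) = 1 → σ⁻¹(1) = 1
σ(2) = 6 → σ⁻¹(6) = 2
σ(3) = 5 → σ⁻¹(5) = 3
σ(4) = 3 → σ⁻¹(3) = 4
σ(5) = 4 → σ⁻¹(4) = 5
σ(6) = 2 → σ⁻¹(2) = 6

σ⁻¹ = [1 6 4 5 3 2]


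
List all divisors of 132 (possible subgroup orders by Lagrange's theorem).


Lagrange's theorem: |H| divides |G|
|G| = 132
Divisors of 132: 1, 2, 3, 4, 6, 11, 12, 22, 33, 44, 66, 132

Possible subgroup orders: {1, 2, 3, 4, 6, 11, 12, 22, 33, 44, 66, 132}


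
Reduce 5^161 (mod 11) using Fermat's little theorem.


Fermat's little theorem: if p is prime and gcd(a,p)=1, then a^(p-1) ≡ 1 (mod p)
p = 11 is prime, gcd(5,11) = 1
Reduce exponent: 161 mod 10 = 1
So 5^161 ≡ 5^1 (mod 11)
5^1 mod 11 = 5

5^161 ≡ 5 (mod 11)


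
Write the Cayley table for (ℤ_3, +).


Elements: {0, 1, 2}
Operation: addition mod 3
Entry (a, b) = (a + b) mod 3

Cayley table:
  | 0 | 1 | 2
0 | 0 | 1 | 2
1 | 1 | 2 | 0
2 | 2 | 0 | 1


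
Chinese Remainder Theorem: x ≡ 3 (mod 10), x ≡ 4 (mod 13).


m₁ = 10, m₂ = 13, gcd = 1, so CRT applies. M = m₁·m₂ = 130
Let M₁ = M/m₁ = 13, M₂ = M/m₂ = 10
Find y₁ ≡ M₁⁻¹ (mod m₁): 13⁻¹ ≡ 7 (mod 10)
Find y₂ ≡ M₂⁻¹ (mod m₂): 10⁻¹ ≡ 4 (mod 13)
x = a₁·M₁·y₁ + a₂·M₂·y₂ = 3·13·7 + 4·10·4 = 433
Reduce mod 130: x ≡ 43
Check: 43 mod 10 = 3 ✓, 43 mod 13 = 4 ✓

x ≡ 43 (mod 130)


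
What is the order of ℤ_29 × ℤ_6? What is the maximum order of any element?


|ℤ_29 × ℤ_6| = 29 × 6 = 174
Max element order = lcm(29,6) = 174
Cyclic? Yes (gcd=1)

|ℤ_29×ℤ_6| = 174, max element order = 174


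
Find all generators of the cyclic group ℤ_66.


g generates ℤ_n iff gcd(g,n) = 1
Prime factors of 66: 2, 3, 11
Generators are g ∈ {1,...,65} not divisible by any of these primes.
Generators: {1, 5, 7, 13, 17, 19, 23, 25, 29, 31, 35, 37, 41, 43, 47, 49, 53, 59, 61, 65}
Number of generators = φ(66) = 20

Generators of ℤ_66 = {1, 5, 7, 13, 17, 19, 23, 25, 29, 31, 35, 37, 41, 43, 47, 49, 53, 59, 61, 65}


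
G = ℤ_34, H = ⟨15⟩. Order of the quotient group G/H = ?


|⟨15⟩| = n / gcd(15, 34) = 34 / 1 = 34
H is normal (ℤ_34 is abelian).
|G/H| = |G| / |H| = 34 / 34 = 1

|G/H| = 1


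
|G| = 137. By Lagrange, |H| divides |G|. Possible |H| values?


Lagrange's theorem: |H| divides |G|
|G| = 137
Divisors of 137: 1, 137

Possible subgroup orders: {1, 137}


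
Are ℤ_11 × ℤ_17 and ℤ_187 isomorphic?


Comparing ℤ_11 × ℤ_17 and ℤ_187:
gcd(11,17) = 1, so ℤ_11 × ℤ_17 ≅ ℤ_187 (CRT)

Yes, ℤ_11 × ℤ_17 ≅ ℤ_187


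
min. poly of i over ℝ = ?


i satisfies x² + 1 = 0, irreducible over ℝ

Minimal polynomial: x² + 1


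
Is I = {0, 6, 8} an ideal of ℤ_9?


Check ideal conditions for I = {0, 6, 8} in ℤ_9:
(1) I is an additive subgroup? No
(2) For r ∈ ℤ_9 and a ∈ I: r·a ∈ I? No  [counterexample: r=2, a=6, r·a mod 9 = 3 ∉ I]

No, I is not an ideal of ℤ_9


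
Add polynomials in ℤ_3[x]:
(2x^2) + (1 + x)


Add coefficients mod 3:
x^0: 0 + 1 = 1 (mod 3)
x^1: 0 + 1 = 1 (mod 3)
x^2: 2 + 0 = 2 (mod 3)
Result: 1 + x + 2x^2

f + g = 1 + x + 2x^2


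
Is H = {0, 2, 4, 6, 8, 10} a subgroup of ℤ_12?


Subgroup test for H = {0, 2, 4, 6, 8, 10} in (ℤ_12, +):
(1) 0 ∈ H? Yes
(2) Closure: for all a,b ∈ H, (a+b) mod 12 ∈ H? Yes
(3) Inverses: for all a ∈ H, -a mod 12 ∈ H? Yes

Yes, H is a subgroup of ℤ_12


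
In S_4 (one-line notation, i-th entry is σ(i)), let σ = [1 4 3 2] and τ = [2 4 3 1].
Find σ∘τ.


σ∘τ: apply τ first, then σ
1 →τ 2 →σ 4
2 →τ 4 →σ 2
3 →τ 3 →σ 3
4 →τ 1 →σ 1

σ∘τ = [4 2 3 1]


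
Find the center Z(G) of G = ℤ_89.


Z(G) = {g ∈ G | gx = xg for all x ∈ G}
ℤ_89 is abelian, so Z(G) = G

Z(ℤ_89) = ℤ_89


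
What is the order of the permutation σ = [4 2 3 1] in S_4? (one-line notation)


Cycle decomposition: (1 4)
Cycle lengths: 2
Order = lcm(2) = 2

ord(σ) = 2


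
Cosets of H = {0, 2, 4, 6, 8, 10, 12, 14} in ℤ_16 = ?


H = {0, 2, 4, 6, 8, 10, 12, 14}, |H| = 8
Number of cosets = |G|/|H| = 16/8 = 2
0 + H = {0, 2, 4, 6, 8, 10, 12, 14}
1 + H = {1, 3, 5, 7, 9, 11, 13, 15}

Cosets: 0+H={0,2,4,6,8,10,12,14}; 1+H={1,3,5,7,9,11,13,15}


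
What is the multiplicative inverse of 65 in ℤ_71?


Use the extended Euclidean algorithm to write 1 = 65·s + 71·t; then s mod 71 is the inverse.
Euclidean algorithm:
  65 = 0·71 + 65
  71 = 1·65 + 6
  65 = 10·6 + 5
  6 = 1·5 + 1
  5 = 5·1 + 0
gcd(65,71) = 1
Back-substitution gives: 65·(-12) + 71·(11) = 1
So 65⁻¹ ≡ -12 ≡ 59 (mod 71)
Check: 65 × 59 = 3835 ≡ 1 (mod 71) ✓

65⁻¹ ≡ 59 (mod 71)


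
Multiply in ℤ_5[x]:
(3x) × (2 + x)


Expand and collect like terms; reduce coefficients mod 5:
x^0: 0·2 = 0 ≡ 0 (mod 5)
x^1: 0·1 + 3·2 = 6 ≡ 1 (mod 5)
x^2: 3·1 = 3 ≡ 3 (mod 5)
Result: x + 3x^2

f · g = x + 3x^2


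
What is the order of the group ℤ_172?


ℤ_n has n elements.

|ℤ_172| = 172


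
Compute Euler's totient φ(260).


Factor n: 260 = 2^2 × 5 × 13
φ(n) = n · ∏(1 - 1/p) over distinct primes p | n
φ(260) = 260 · (1 - 1/2) · (1 - 1/5) · (1 - 1/13) = 96

φ(260) = 96


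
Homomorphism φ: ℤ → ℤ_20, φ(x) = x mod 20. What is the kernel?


Kernel = preimage of identity
ker(φ) = {x ∈ ℤ : x ≡ 0 (mod 20)} = 20ℤ = {0, ±20, ±40, ...}

ker(φ) = 20ℤ


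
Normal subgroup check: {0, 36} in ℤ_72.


H = {0, 36} in ℤ_72
ℤ_72 is abelian; every subgroup of an abelian group is normal

Yes, normal subgroup


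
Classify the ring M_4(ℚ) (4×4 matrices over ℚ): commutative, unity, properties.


Matrix multiplication is non-commutative for n ≥ 2; the identity matrix I is the unity; singular matrices give zero divisors, so not an integral domain
Commutative: No
Integral domain: No
Has unity: Yes

M_4(ℚ) (4×4 matrices over ℚ): Commutative=No, Unity=Yes


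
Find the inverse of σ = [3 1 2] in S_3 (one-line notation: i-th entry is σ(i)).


To find σ⁻¹, swap domain and range:
σ(1) = 3 → σ⁻¹(3) = 1
σ(2) = 1 → σ⁻¹(1) = 2
σ(3) = 2 → σ⁻¹(2) = 3

σ⁻¹ = [2 3 1]


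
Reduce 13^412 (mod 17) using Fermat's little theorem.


Fermat's little theorem: if p is prime and gcd(a,p)=1, then a^(p-1) ≡ 1 (mod p)
p = 17 is prime, gcd(13,17) = 1
Reduce exponent: 412 mod 16 = 12
So 13^412 ≡ 13^12 (mod 17)
13^12 mod 17 = 1

13^412 ≡ 1 (mod 17)


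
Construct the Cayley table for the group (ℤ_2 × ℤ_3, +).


Elements: {(0,0), (0,1), (0,2), (1,0), (1,1), (1,2)}
Operation: componentwise addition mod (2, 3)
Entry (a, b) = ((a₁+b₁) mod 2, (a₂+b₂) mod 3)

Cayley table:
      | (0,0) | (0,1) | (0,2) | (1,0) | (1,1) | (1,2)
(0,0) | (0,0) | (0,1) | (0,2) | (1,0) | (1,1) | (1,2)
(0,1) | (0,1) | (0,2) | (0,0) | (1,1) | (1,2) | (1,0)
(0,2) | (0,2) | (0,0) | (0,1) | (1,2) | (1,0) | (1,1)
(1,0) | (1,0) | (1,1) | (1,2) | (0,0) | (0,1) | (0,2)
(1,1) | (1,1) | (1,2) | (1,0) | (0,1) | (0,2) | (0,0)
(1,2) | (1,2) | (1,0) | (1,1) | (0,2) | (0,0) | (0,1)


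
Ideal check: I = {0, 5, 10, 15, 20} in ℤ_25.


Check ideal conditions for I = {0, 5, 10, 15, 20} in ℤ_25:
(1) I is an additive subgroup? Yes
(2) For r ∈ ℤ_25 and a ∈ I: r·a ∈ I? Yes

Yes, I is an ideal of ℤ_25


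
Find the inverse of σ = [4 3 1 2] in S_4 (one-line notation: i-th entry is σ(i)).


To find σ⁻¹, swap domain and range:
σ(1) = 4 → σ⁻¹(4) = 1
σ(2) = 3 → σ⁻¹(3) = 2
σ(3) = 1 → σ⁻¹(1) = 3
σ(4) = 2 → σ⁻¹(2) = 4

σ⁻¹ = [3 4 2 1]


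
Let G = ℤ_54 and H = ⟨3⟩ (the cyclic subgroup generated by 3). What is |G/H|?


|⟨3⟩| = n / gcd(3, 54) = 54 / 3 = 18
H is normal (ℤ_54 is abelian).
|G/H| = |G| / |H| = 54 / 18 = 3

|G/H| = 3


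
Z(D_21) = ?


Z(G) = {g ∈ G | gx = xg for all x ∈ G}
For odd n, Z(D_n) = {e}: no nontrivial rotation commutes with all reflections

Z(D_21) = {e}


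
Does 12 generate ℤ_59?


g generates ℤ_n iff gcd(g, n) = 1
gcd(12, 59) = 1
Since gcd = 1, 12 is a generator.

Yes, 12 generates ℤ_59


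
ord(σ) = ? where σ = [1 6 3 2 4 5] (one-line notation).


Cycle decomposition: (2 6 5 4)
Cycle lengths: 4
Order = lcm(4) = 4

ord(σ) = 4


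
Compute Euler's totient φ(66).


Factor n: 66 = 2 × 3 × 11
φ(n) = n · ∏(1 - 1/p) over distinct primes p | n
φ(66) = 66 · (1 - 1/2) · (1 - 1/3) · (1 - 1/11) = 20

φ(66) = 20


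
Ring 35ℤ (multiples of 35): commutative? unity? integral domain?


35ℤ is a commutative ring under +,× but has no multiplicative identity (1 ∉ 35ℤ); it has no zero divisors, but without unity it is not an integral domain
Commutative: Yes
Integral domain: No
Has unity: No

35ℤ (multiples of 35): Commutative=Yes, Unity=No


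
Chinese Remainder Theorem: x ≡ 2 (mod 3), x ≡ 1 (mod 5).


m₁ = 3, m₂ = 5, gcd = 1, so CRT applies. M = m₁·m₂ = 15
Let M₁ = M/m₁ = 5, M₂ = M/m₂ = 3
Find y₁ ≡ M₁⁻¹ (mod m₁): 5⁻¹ ≡ 2 (mod 3)
Find y₂ ≡ M₂⁻¹ (mod m₂): 3⁻¹ ≡ 2 (mod 5)
x = a₁·M₁·y₁ + a₂·M₂·y₂ = 2·5·2 + 1·3·2 = 26
Reduce mod 15: x ≡ 11
Check: 11 mod 3 = 2 ✓, 11 mod 5 = 1 ✓

x ≡ 11 (mod 15)


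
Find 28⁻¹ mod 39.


Use the extended Euclidean algorithm to write 1 = 28·s + 39·t; then s mod 39 is the inverse.
Euclidean algorithm:
  28 = 0·39 + 28
  39 = 1·28 + 11
  28 = 2·11 + 6
  11 = 1·6 + 5
  6 = 1·5 + 1
  5 = 5·1 + 0
gcd(28,39) = 1
Back-substitution gives: 28·(7) + 39·(-5) = 1
So 28⁻¹ ≡ 7 ≡ 7 (mod 39)
Check: 28 × 7 = 196 ≡ 1 (mod 39) ✓

28⁻¹ ≡ 7 (mod 39)


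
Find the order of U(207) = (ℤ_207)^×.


U(n) is the group of units mod n; |U(n)| = φ(n)
|U(207)| = φ(207) = 132

|U(207) = (ℤ_207)^×| = 132


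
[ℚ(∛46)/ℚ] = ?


∛46 has minimal polynomial x³ - 46 (irreducible over ℚ since 46 is not a perfect cube)

[ℚ(∛46)/ℚ] = 3


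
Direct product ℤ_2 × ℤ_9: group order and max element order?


|ℤ_2 × ℤ_9| = 2 × 9 = 18
Max element order = lcm(2,9) = 18
Cyclic? Yes (gcd=1)

|ℤ_2×ℤ_9| = 18, max element order = 18


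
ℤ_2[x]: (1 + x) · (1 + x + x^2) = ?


Expand and collect like terms; reduce coefficients mod 2:
x^0: 1·1 = 1 ≡ 1 (mod 2)
x^1: 1·1 + 1·1 = 2 ≡ 0 (mod 2)
x^2: 1·1 + 1·1 = 2 ≡ 0 (mod 2)
x^3: 1·1 = 1 ≡ 1 (mod 2)
Result: 1 + x^3

f · g = 1 + x^3


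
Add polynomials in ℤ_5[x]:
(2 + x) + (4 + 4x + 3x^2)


Add coefficients mod 5:
x^0: 2 + 4 = 1 (mod 5)
x^1: 1 + 4 = 0 (mod 5)
x^2: 0 + 3 = 3 (mod 5)
Result: 1 + 3x^2

f + g = 1 + 3x^2


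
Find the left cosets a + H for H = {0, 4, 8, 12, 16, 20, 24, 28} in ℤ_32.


H = {0, 4, 8, 12, 16, 20, 24, 28}, |H| = 8
Number of cosets = |G|/|H| = 32/8 = 4
0 + H = {0, 4, 8, 12, 16, 20, 24, 28}
1 + H = {1, 5, 9, 13, 17, 21, 25, 29}
2 + H = {2, 6, 10, 14, 18, 22, 26, 30}
3 + H = {3, 7, 11, 15, 19, 23, 27, 31}

Cosets: 0+H={0,4,8,12,16,20,24,28}; 1+H={1,5,9,13,17,21,25,29}; 2+H={2,6,10,14,18,22,26,30}; 3+H={3,7,11,15,19,23,27,31}


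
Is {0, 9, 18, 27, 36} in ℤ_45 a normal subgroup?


H = {0, 9, 18, 27, 36} in ℤ_45
ℤ_45 is abelian; every subgroup of an abelian group is normal

Yes, normal subgroup


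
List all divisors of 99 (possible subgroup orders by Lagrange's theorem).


Lagrange's theorem: |H| divides |G|
|G| = 99
Divisors of 99: 1, 3, 9, 11, 33, 99

Possible subgroup orders: {1, 3, 9, 11, 33, 99}


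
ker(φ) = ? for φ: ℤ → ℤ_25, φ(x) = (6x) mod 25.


Kernel = preimage of identity
ker(φ) = {x ∈ ℤ : 6x ≡ 0 (mod 25)}. gcd(6,25) = 1, so 6x ≡ 0 (mod 25) ⟺ x ≡ 0 (mod 25/1 = 25). Hence ker(φ) = 25ℤ

ker(φ) = 25ℤ


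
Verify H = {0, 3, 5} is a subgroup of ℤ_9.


Subgroup test for H = {0, 3, 5} in (ℤ_9, +):
(1) 0 ∈ H? Yes
(2) Closure: for all a,b ∈ H, (a+b) mod 9 ∈ H? No  [counterexample: 3 + 3 = 6 ∉ H]
(3) Inverses: for all a ∈ H, -a mod 9 ∈ H? No

No, H is not a subgroup of ℤ_9


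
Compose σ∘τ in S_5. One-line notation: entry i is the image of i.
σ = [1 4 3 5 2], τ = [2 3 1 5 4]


σ∘τ: apply τ first, then σ
1 →τ 2 →σ 4
2 →τ 3 →σ 3
3 →τ 1 →σ 1
4 →τ 5 →σ 2
5 →τ 4 →σ 5

σ∘τ = [4 3 1 2 5]


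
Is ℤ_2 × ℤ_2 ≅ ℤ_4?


Comparing ℤ_2 × ℤ_2 and ℤ_4:
gcd(2,2) = 2 ≠ 1. Max element order in ℤ_2×ℤ_2 is lcm(2,2) = 2 < 4, so it has no element of order 4

No, ℤ_2 × ℤ_2 ≇ ℤ_4


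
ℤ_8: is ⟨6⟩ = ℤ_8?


g generates ℤ_n iff gcd(g, n) = 1
gcd(6, 8) = 2
Since gcd = 2 ≠ 1, ⟨6⟩ has order 4 < 8, so 6 is not a generator.

No, 6 does not generate ℤ_8


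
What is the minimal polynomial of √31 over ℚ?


√31 satisfies x² - 31 = 0, irreducible over ℚ since 31 is squarefree

Minimal polynomial: x² - 31


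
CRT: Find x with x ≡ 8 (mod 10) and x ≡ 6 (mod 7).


m₁ = 10, m₂ = 7, gcd = 1, so CRT applies. M = m₁·m₂ = 70
Let M₁ = M/m₁ = 7, M₂ = M/m₂ = 10
Find y₁ ≡ M₁⁻¹ (mod m₁): 7⁻¹ ≡ 3 (mod 10)
Find y₂ ≡ M₂⁻¹ (mod m₂): 10⁻¹ ≡ 5 (mod 7)
x = a₁·M₁·y₁ + a₂·M₂·y₂ = 8·7·3 + 6·10·5 = 468
Reduce mod 70: x ≡ 48
Check: 48 mod 10 = 8 ✓, 48 mod 7 = 6 ✓

x ≡ 48 (mod 70)


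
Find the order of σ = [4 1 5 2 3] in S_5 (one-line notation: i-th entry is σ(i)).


Cycle decomposition: (1 4 2) (3 5)
Cycle lengths: 3, 2
Order = lcm(3, 2) = 6

ord(σ) = 6


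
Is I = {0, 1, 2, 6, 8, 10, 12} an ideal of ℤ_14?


Check ideal conditions for I = {0, 1, 2, 6, 8, 10, 12} in ℤ_14:
(1) I is an additive subgroup? No
(2) For r ∈ ℤ_14 and a ∈ I: r·a ∈ I? No  [counterexample: r=2, a=2, r·a mod 14 = 4 ∉ I]

No, I is not an ideal of ℤ_14


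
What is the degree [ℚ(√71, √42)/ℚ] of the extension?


[ℚ(√71,√42):ℚ] = [ℚ(√71,√42):ℚ(√71)]·[ℚ(√71):ℚ] = 2·2 = 4

[ℚ(√71, √42)/ℚ] = 4


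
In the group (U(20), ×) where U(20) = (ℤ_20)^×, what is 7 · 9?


Operation: multiplication mod 20
7 · 9 = (a × b) mod 20 with a = 7, b = 9

7 · 9 = 3


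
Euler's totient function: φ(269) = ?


Factor n: 269 = 269
φ(n) = n · ∏(1 - 1/p) over distinct primes p | n
φ(269) = 269 · (1 - 1/269) = 268

φ(269) = 268


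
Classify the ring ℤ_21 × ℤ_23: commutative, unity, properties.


Direct product ring; commutative with unity (1,1); but (1,0)·(0,1) = (0,0) gives zero divisors, so not an integral domain
Commutative: Yes
Integral domain: No
Has unity: Yes

ℤ_21 × ℤ_23: Commutative=Yes, Unity=Yes


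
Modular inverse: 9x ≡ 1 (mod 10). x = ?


Use the extended Euclidean algorithm to write 1 = 9·s + 10·t; then s mod 10 is the inverse.
Euclidean algorithm:
  9 = 0·10 + 9
  10 = 1·9 + 1
  9 = 9·1 + 0
gcd(9,10) = 1
Back-substitution gives: 9·(-1) + 10·(1) = 1
So 9⁻¹ ≡ -1 ≡ 9 (mod 10)
Check: 9 × 9 = 81 ≡ 1 (mod 10) ✓

9⁻¹ ≡ 9 (mod 10)


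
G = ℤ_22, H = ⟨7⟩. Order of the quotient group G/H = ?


|⟨7⟩| = n / gcd(7, 22) = 22 / 1 = 22
H is normal (ℤ_22 is abelian).
|G/H| = |G| / |H| = 22 / 22 = 1

|G/H| = 1


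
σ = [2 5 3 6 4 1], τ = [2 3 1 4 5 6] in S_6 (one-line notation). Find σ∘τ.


σ∘τ: apply τ first, then σ
1 →τ 2 →σ 5
2 →τ 3 →σ 3
3 →τ 1 →σ 2
4 →τ 4 →σ 6
5 →τ 5 →σ 4
6 →τ 6 →σ 1

σ∘τ = [5 3 2 6 4 1]


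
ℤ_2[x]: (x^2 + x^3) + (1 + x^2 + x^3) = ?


Add coefficients mod 2:
x^0: 0 + 1 = 1 (mod 2)
x^1: 0 + 0 = 0 (mod 2)
x^2: 1 + 1 = 0 (mod 2)
x^3: 1 + 1 = 0 (mod 2)
Result: 1

f + g = 1


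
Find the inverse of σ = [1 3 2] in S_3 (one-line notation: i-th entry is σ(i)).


To find σ⁻¹, swap domain and range:
σ(1) = 1 → σ⁻¹(1) = 1
σ(2) = 3 → σ⁻¹(3) = 2
σ(3) = 2 → σ⁻¹(2) = 3

σ⁻¹ = [1 3 2]


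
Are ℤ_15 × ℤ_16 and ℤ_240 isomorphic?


Comparing ℤ_15 × ℤ_16 and ℤ_240:
gcd(15,16) = 1, so ℤ_15 × ℤ_16 ≅ ℤ_240 (CRT)

Yes, ℤ_15 × ℤ_16 ≅ ℤ_240


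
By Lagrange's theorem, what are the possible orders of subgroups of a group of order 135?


Lagrange's theorem: |H| divides |G|
|G| = 135
Divisors of 135: 1, 3, 5, 9, 15, 27, 45, 135

Possible subgroup orders: {1, 3, 5, 9, 15, 27, 45, 135}


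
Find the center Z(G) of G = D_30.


Z(G) = {g ∈ G | gx = xg for all x ∈ G}
For even n, Z(D_n) = {e, r^(n/2)}: the 180° rotation r^15 commutes with every reflection and rotation

Z(D_30) = {e, r^15}


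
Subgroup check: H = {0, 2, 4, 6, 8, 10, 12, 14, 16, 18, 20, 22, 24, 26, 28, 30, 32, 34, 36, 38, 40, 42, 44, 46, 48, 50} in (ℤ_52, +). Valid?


Subgroup test for H = {0, 2, 4, 6, 8, 10, 12, 14, 16, 18, 20, 22, 24, 26, 28, 30, 32, 34, 36, 38, 40, 42, 44, 46, 48, 50} in (ℤ_52, +):
(1) 0 ∈ H? Yes
(2) Closure: for all a,b ∈ H, (a+b) mod 52 ∈ H? Yes
(3) Inverses: for all a ∈ H, -a mod 52 ∈ H? Yes

Yes, H is a subgroup of ℤ_52


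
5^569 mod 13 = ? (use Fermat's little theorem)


Fermat's little theorem: if p is prime and gcd(a,p)=1, then a^(p-1) ≡ 1 (mod p)
p = 13 is prime, gcd(5,13) = 1
Reduce exponent: 569 mod 12 = 5
So 5^569 ≡ 5^5 (mod 13)
5^5 mod 13 = 5

5^569 ≡ 5 (mod 13)


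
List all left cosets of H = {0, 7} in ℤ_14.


H = {0, 7}, |H| = 2
Number of cosets = |G|/|H| = 14/2 = 7
0 + H = {0, 7}
1 + H = {1, 8}
2 + H = {2, 9}
3 + H = {3, 10}
4 + H = {4, 11}
5 + H = {5, 12}
6 + H = {6, 13}

Cosets: 0+H={0,7}; 1+H={1,8}; 2+H={2,9}; 3+H={3,10}; 4+H={4,11}; 5+H={5,12}; 6+H={6,13}


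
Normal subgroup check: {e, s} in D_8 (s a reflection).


H = {e, s} in D_8 (s a reflection)
r·s·r⁻¹ = sr⁻² ≠ s for n ≥ 3, so {e, s} is not closed under conjugation

No, not a normal subgroup


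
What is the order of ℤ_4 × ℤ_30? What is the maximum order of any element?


|ℤ_4 × ℤ_30| = 4 × 30 = 120
Max element order = lcm(4,30) = 60
Cyclic? No (gcd=2)

|ℤ_4×ℤ_30| = 120, max element order = 60


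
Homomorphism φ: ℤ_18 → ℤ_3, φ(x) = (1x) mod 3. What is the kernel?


Kernel = preimage of identity
ker(φ) = {x ∈ ℤ_18 : 1x ≡ 0 (mod 3)}. Since 3 | 18, φ is well-defined. The kernel is the cyclic subgroup ⟨3⟩ of ℤ_18 (order 6), i.e. {0, 3, 6, 9, 12, 15}

ker(φ) = {0, 3, 6, 9, 12, 15}


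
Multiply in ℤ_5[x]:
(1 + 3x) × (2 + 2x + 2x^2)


Expand and collect like terms; reduce coefficients mod 5:
x^0: 1·2 = 2 ≡ 2 (mod 5)
x^1: 1·2 + 3·2 = 8 ≡ 3 (mod 5)
x^2: 1·2 + 3·2 = 8 ≡ 3 (mod 5)
x^3: 3·2 = 6 ≡ 1 (mod 5)
Result: 2 + 3x + 3x^2 + x^3

f · g = 2 + 3x + 3x^2 + x^3


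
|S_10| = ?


|S_n| = n! (number of permutations of n symbols)
|S_10| = 10! = 3628800

|S_10| = 3628800


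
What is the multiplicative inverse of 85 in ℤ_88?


Use the extended Euclidean algorithm to write 1 = 85·s + 88·t; then s mod 88 is the inverse.
Euclidean algorithm:
  85 = 0·88 + 85
  88 = 1·85 + 3
  85 = 28·3 + 1
  3 = 3·1 + 0
gcd(85,88) = 1
Back-substitution gives: 85·(29) + 88·(-28) = 1
So 85⁻¹ ≡ 29 ≡ 29 (mod 88)
Check: 85 × 29 = 2465 ≡ 1 (mod 88) ✓

85⁻¹ ≡ 29 (mod 88)


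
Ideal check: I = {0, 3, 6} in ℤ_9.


Check ideal conditions for I = {0, 3, 6} in ℤ_9:
(1) I is an additive subgroup? Yes
(2) For r ∈ ℤ_9 and a ∈ I: r·a ∈ I? Yes

Yes, I is an ideal of ℤ_9


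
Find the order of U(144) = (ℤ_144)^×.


U(n) is the group of units mod n; |U(n)| = φ(n)
|U(144)| = φ(144) = 48

|U(144) = (ℤ_144)^×| = 48


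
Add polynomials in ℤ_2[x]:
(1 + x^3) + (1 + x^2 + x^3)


Add coefficients mod 2:
x^0: 1 + 1 = 0 (mod 2)
x^1: 0 + 0 = 0 (mod 2)
x^2: 0 + 1 = 1 (mod 2)
x^3: 1 + 1 = 0 (mod 2)
Result: x^2

f + g = x^2


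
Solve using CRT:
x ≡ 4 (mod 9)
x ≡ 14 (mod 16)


m₁ = 9, m₂ = 16, gcd = 1, so CRT applies. M = m₁·m₂ = 144
Let M₁ = M/m₁ = 16, M₂ = M/m₂ = 9
Find y₁ ≡ M₁⁻¹ (mod m₁): 16⁻¹ ≡ 4 (mod 9)
Find y₂ ≡ M₂⁻¹ (mod m₂): 9⁻¹ ≡ 9 (mod 16)
x = a₁·M₁·y₁ + a₂·M₂·y₂ = 4·16·4 + 14·9·9 = 1390
Reduce mod 144: x ≡ 94
Check: 94 mod 9 = 4 ✓, 94 mod 16 = 14 ✓

x ≡ 94 (mod 144)


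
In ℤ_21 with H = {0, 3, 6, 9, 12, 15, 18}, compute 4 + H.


4 + H = {4 + h (mod 21) : h ∈ H}
4+0=4, 4+3=7, 4+6=10, 4+9=13, 4+12=16, 4+15=19, 4+18=1
4 + H = {1, 4, 7, 10, 13, 16, 19} = 1 + H

4 + H = {1, 4, 7, 10, 13, 16, 19}


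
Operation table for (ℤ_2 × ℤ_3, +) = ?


Elements: {(0,0), (0,1), (0,2), (1,0), (1,1), (1,2)}
Operation: componentwise addition mod (2, 3)
Entry (a, b) = ((a₁+b₁) mod 2, (a₂+b₂) mod 3)

Cayley table:
      | (0,0) | (0,1) | (0,2) | (1,0) | (1,1) | (1,2)
(0,0) | (0,0) | (0,1) | (0,2) | (1,0) | (1,1) | (1,2)
(0,1) | (0,1) | (0,2) | (0,0) | (1,1) | (1,2) | (1,0)
(0,2) | (0,2) | (0,0) | (0,1) | (1,2) | (1,0) | (1,1)
(1,0) | (1,0) | (1,1) | (1,2) | (0,0) | (0,1) | (0,2)
(1,1) | (1,1) | (1,2) | (1,0) | (0,1) | (0,2) | (0,0)
(1,2) | (1,2) | (1,0) | (1,1) | (0,2) | (0,0) | (0,1)


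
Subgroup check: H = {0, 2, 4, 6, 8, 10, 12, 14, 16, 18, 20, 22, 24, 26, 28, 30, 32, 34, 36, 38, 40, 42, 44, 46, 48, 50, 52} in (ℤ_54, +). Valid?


Subgroup test for H = {0, 2, 4, 6, 8, 10, 12, 14, 16, 18, 20, 22, 24, 26, 28, 30, 32, 34, 36, 38, 40, 42, 44, 46, 48, 50, 52} in (ℤ_54, +):
(1) 0 ∈ H? Yes
(2) Closure: for all a,b ∈ H, (a+b) mod 54 ∈ H? Yes
(3) Inverses: for all a ∈ H, -a mod 54 ∈ H? Yes

Yes, H is a subgroup of ℤ_54


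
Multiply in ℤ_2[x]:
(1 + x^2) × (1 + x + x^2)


Expand and collect like terms; reduce coefficients mod 2:
x^0: 1·1 = 1 ≡ 1 (mod 2)
x^1: 1·1 + 0·1 = 1 ≡ 1 (mod 2)
x^2: 1·1 + 0·1 + 1·1 = 2 ≡ 0 (mod 2)
x^3: 0·1 + 1·1 = 1 ≡ 1 (mod 2)
x^4: 1·1 = 1 ≡ 1 (mod 2)
Result: 1 + x + x^3 + x^4

f · g = 1 + x + x^3 + x^4


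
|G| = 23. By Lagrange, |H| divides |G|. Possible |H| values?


Lagrange's theorem: |H| divides |G|
|G| = 23
Divisors of 23: 1, 23

Possible subgroup orders: {1, 23}


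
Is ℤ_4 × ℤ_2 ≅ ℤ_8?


Comparing ℤ_4 × ℤ_2 and ℤ_8:
gcd(4,2) = 2 ≠ 1. Max element order in ℤ_4×ℤ_2 is lcm(4,2) = 4 < 8, so it has no element of order 8

No, ℤ_4 × ℤ_2 ≇ ℤ_8


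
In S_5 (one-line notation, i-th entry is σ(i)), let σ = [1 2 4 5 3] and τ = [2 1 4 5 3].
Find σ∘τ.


σ∘τ: apply τ first, then σ
1 →τ 2 →σ 2
2 →τ 1 →σ 1
3 →τ 4 →σ 5
4 →τ 5 →σ 3
5 →τ 3 →σ 4

σ∘τ = [2 1 5 3 4]


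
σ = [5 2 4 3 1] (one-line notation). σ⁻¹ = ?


To find σ⁻¹, swap domain and range:
σ(1) = 5 → σ⁻¹(5) = 1
σ(2) = 2 → σ⁻¹(2) = 2
σ(3) = 4 → σ⁻¹(4) = 3
σ(4) = 3 → σ⁻¹(3) = 4
σ(5) = 1 → σ⁻¹(1) = 5

σ⁻¹ = [5 2 4 3 1]


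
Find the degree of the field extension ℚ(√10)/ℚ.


√10 has minimal polynomial x² - 10 (irreducible over ℚ since 10 is squarefree)

[ℚ(√10)/ℚ] = 2


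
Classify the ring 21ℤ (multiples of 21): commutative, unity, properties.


21ℤ is a commutative ring under +,× but has no multiplicative identity (1 ∉ 21ℤ); it has no zero divisors, but without unity it is not an integral domain
Commutative: Yes
Integral domain: No
Has unity: No

21ℤ (multiples of 21): Commutative=Yes, Unity=No


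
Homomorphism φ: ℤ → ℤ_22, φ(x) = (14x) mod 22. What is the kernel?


Kernel = preimage of identity
ker(φ) = {x ∈ ℤ : 14x ≡ 0 (mod 22)}. gcd(14,22) = 2, so 14x ≡ 0 (mod 22) ⟺ x ≡ 0 (mod 22/2 = 11). Hence ker(φ) = 11ℤ

ker(φ) = 11ℤ


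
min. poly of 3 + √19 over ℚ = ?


Let α = 3 + √19. Then α - 3 = √19, so (α - 3)² = 19, giving α² - 6α - 10 = 0. Degree 2 and α ∉ ℚ, so this is the minimal polynomial.

Minimal polynomial: x² - 6x - 10


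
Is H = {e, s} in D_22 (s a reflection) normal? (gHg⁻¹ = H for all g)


H = {e, s} in D_22 (s a reflection)
r·s·r⁻¹ = sr⁻² ≠ s for n ≥ 3, so {e, s} is not closed under conjugation

No, not a normal subgroup


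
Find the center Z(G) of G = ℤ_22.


Z(G) = {g ∈ G | gx = xg for all x ∈ G}
ℤ_22 is abelian, so Z(G) = G

Z(ℤ_22) = ℤ_22


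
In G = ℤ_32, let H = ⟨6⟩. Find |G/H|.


|⟨6⟩| = n / gcd(6, 32) = 32 / 2 = 16
H is normal (ℤ_32 is abelian).
|G/H| = |G| / |H| = 32 / 16 = 2

|G/H| = 2


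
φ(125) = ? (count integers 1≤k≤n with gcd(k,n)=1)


Factor n: 125 = 5^3
φ(n) = n · ∏(1 - 1/p) over distinct primes p | n
φ(125) = 125 · (1 - 1/5) = 100

φ(125) = 100


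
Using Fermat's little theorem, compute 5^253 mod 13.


Fermat's little theorem: if p is prime and gcd(a,p)=1, then a^(p-1) ≡ 1 (mod p)
p = 13 is prime, gcd(5,13) = 1
Reduce exponent: 253 mod 12 = 1
So 5^253 ≡ 5^1 (mod 13)
5^1 mod 13 = 5

5^253 ≡ 5 (mod 13)


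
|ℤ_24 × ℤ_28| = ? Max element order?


|ℤ_24 × ℤ_28| = 24 × 28 = 672
Max element order = lcm(24,28) = 168
Cyclic? No (gcd=4)

|ℤ_24×ℤ_28| = 672, max element order = 168


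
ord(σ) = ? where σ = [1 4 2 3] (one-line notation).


Cycle decomposition: (2 4 3)
Cycle lengths: 3
Order = lcm(3) = 3

ord(σ) = 3


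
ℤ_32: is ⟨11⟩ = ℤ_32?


g generates ℤ_n iff gcd(g, n) = 1
gcd(11, 32) = 1
Since gcd = 1, 11 is a generator.

Yes, 11 generates ℤ_32


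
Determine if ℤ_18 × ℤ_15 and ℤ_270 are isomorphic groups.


Comparing ℤ_18 × ℤ_15 and ℤ_270:
gcd(18,15) = 3 ≠ 1. Max element order in ℤ_18×ℤ_15 is lcm(18,15) = 90 < 270, so it has no element of order 270

No, ℤ_18 × ℤ_15 ≇ ℤ_270


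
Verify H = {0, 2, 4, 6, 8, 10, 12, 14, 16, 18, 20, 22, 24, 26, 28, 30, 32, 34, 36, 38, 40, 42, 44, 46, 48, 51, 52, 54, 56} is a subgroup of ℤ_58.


Subgroup test for H = {0, 2, 4, 6, 8, 10, 12, 14, 16, 18, 20, 22, 24, 26, 28, 30, 32, 34, 36, 38, 40, 42, 44, 46, 48, 51, 52, 54, 56} in (ℤ_58, +):
(1) 0 ∈ H? Yes
(2) Closure: for all a,b ∈ H, (a+b) mod 58 ∈ H? No  [counterexample: 2 + 48 = 50 ∉ H]
(3) Inverses: for all a ∈ H, -a mod 58 ∈ H? No

No, H is not a subgroup of ℤ_58


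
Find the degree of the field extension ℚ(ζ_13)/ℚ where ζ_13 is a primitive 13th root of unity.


[ℚ(ζ_n):ℚ] = deg Φ_n(x) = φ(n). Here φ(13) = 12

[ℚ(ζ_13)/ℚ where ζ_13 is a primitive 13th root of unity] = 12


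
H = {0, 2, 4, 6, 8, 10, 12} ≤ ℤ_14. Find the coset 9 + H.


9 + H = {9 + h (mod 14) : h ∈ H}
9+0=9, 9+2=11, 9+4=13, 9+6=1, 9+8=3, 9+10=5, 9+12=7
9 + H = {1, 3, 5, 7, 9, 11, 13} = 1 + H

9 + H = {1, 3, 5, 7, 9, 11, 13}


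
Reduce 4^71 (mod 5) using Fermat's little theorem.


Fermat's little theorem: if p is prime and gcd(a,p)=1, then a^(p-1) ≡ 1 (mod p)
p = 5 is prime, gcd(4,5) = 1
Reduce exponent: 71 mod 4 = 3
So 4^71 ≡ 4^3 (mod 5)
4^3 mod 5 = 4

4^71 ≡ 4 (mod 5)
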